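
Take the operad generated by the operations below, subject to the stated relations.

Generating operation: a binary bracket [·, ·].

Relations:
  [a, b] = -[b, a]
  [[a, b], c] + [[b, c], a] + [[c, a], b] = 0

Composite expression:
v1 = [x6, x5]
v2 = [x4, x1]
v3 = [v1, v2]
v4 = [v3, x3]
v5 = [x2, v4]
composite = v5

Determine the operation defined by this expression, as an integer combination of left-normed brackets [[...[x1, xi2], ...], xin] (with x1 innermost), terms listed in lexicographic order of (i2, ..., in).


[[[[[x1, x4], x5], x6], x3], x2] - [[[[[x1, x4], x6], x5], x3], x2]

A multilinear Lie element is pinned by x1-initial words (x1 innermost).
Composite bracket: [x2, [[[x6, x5], [x4, x1]], x3]]
Each bracket splits as ab - ba, giving 32 signed words (2^5 = 32).
Coefficients come from the x1-initial words:
  sign of x1x4x5x6x3x2 is +1, so it contributes +[[[[[x1, x4], x5], x6], x3], x2]
  sign of x1x4x6x5x3x2 is -1, so it contributes -[[[[[x1, x4], x6], x5], x3], x2]


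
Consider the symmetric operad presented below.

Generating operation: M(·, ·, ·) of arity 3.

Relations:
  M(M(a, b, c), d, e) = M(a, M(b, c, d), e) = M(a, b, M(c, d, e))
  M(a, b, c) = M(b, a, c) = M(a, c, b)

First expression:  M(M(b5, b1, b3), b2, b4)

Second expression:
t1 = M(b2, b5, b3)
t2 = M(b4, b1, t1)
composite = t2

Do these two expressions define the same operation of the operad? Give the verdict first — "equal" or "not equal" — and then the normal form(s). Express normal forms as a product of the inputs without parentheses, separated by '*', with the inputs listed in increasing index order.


equal; the common form is b1 * b2 * b3 * b4 * b5

The first composite normalizes to b1 * b2 * b3 * b4 * b5
The second composite normalizes to b1 * b2 * b3 * b4 * b5
Both agree, so they are equal.


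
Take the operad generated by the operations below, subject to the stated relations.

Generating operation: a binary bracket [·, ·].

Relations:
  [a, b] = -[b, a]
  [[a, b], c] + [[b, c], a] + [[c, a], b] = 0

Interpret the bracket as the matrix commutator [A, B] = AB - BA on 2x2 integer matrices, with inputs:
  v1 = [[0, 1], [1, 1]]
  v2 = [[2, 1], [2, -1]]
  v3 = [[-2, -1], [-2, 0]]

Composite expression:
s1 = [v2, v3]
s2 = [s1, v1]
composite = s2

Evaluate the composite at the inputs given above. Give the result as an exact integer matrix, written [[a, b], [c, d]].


[[-3, -1], [-2, 3]]

[v2, v3] = [[0, -1], [2, 0]]
[[v2, v3], v1] = [[-3, -1], [-2, 3]]


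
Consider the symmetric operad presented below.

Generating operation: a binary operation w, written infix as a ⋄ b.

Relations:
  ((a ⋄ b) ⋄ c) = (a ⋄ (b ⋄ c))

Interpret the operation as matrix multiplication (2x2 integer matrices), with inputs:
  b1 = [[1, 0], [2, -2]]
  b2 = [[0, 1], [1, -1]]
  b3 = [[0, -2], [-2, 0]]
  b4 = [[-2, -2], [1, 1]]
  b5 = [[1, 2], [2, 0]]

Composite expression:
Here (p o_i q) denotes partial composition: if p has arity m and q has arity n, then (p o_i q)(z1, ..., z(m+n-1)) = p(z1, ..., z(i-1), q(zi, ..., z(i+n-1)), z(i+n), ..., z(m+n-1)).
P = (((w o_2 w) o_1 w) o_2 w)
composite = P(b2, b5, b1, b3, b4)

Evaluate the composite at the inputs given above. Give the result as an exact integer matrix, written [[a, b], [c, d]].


(b5 ⋄ b1) = [[5, -4], [2, 0]]
(b2 ⋄ (b5 ⋄ b1)) = [[2, 0], [3, -4]]
(b3 ⋄ b4) = [[-2, -2], [4, 4]]
((b2 ⋄ (b5 ⋄ b1)) ⋄ (b3 ⋄ b4)) = [[-4, -4], [-22, -22]]

[[-4, -4], [-22, -22]]


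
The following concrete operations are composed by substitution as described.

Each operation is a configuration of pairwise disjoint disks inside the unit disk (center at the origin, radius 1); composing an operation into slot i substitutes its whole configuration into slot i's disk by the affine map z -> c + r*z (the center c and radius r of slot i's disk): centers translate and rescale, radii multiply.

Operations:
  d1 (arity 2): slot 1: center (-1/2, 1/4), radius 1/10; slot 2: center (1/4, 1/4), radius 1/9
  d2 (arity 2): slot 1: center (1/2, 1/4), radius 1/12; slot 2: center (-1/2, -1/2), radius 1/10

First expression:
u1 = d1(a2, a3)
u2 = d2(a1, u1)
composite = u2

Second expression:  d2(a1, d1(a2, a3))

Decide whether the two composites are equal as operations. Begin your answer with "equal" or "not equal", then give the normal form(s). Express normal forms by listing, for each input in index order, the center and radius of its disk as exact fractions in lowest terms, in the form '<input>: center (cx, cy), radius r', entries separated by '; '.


Normal form of the first expression: a1: center (1/2, 1/4), radius 1/12; a2: center (-11/20, -19/40), radius 1/100; a3: center (-19/40, -19/40), radius 1/90
Normal form of the second expression: a1: center (1/2, 1/4), radius 1/12; a2: center (-11/20, -19/40), radius 1/100; a3: center (-19/40, -19/40), radius 1/90
One common form — equal.

equal; both compose to a1: center (1/2, 1/4), radius 1/12; a2: center (-11/20, -19/40), radius 1/100; a3: center (-19/40, -19/40), radius 1/90


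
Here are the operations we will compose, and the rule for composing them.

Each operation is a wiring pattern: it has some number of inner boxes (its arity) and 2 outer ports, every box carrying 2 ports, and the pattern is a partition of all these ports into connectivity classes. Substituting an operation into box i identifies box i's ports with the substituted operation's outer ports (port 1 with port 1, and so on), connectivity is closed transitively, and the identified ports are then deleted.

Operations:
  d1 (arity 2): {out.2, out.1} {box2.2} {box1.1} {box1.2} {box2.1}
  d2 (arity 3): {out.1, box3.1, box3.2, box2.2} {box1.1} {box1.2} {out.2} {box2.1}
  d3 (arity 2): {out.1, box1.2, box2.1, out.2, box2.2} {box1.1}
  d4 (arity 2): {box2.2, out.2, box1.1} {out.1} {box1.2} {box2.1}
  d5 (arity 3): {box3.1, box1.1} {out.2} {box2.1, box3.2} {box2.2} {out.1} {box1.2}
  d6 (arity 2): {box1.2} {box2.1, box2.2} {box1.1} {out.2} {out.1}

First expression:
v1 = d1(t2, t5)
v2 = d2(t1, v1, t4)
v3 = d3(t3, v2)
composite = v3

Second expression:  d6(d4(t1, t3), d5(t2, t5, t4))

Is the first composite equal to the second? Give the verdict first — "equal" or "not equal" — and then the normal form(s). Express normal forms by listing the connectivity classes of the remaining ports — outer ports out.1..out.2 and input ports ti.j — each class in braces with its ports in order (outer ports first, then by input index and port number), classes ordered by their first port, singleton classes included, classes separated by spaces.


not equal; first: {out.1, out.2, t3.2, t4.1, t4.2} {t1.1} {t1.2} {t2.1} {t2.2} {t3.1} {t5.1} {t5.2}; second: {out.1} {out.2} {t1.1, t3.2} {t1.2} {t2.1, t4.1} {t2.2} {t3.1} {t4.2, t5.1} {t5.2}

The first composite normalizes to {out.1, out.2, t3.2, t4.1, t4.2} {t1.1} {t1.2} {t2.1} {t2.2} {t3.1} {t5.1} {t5.2}
The second composite normalizes to {out.1} {out.2} {t1.1, t3.2} {t1.2} {t2.1, t4.1} {t2.2} {t3.1} {t4.2, t5.1} {t5.2}
Distinct normal forms: not equal.


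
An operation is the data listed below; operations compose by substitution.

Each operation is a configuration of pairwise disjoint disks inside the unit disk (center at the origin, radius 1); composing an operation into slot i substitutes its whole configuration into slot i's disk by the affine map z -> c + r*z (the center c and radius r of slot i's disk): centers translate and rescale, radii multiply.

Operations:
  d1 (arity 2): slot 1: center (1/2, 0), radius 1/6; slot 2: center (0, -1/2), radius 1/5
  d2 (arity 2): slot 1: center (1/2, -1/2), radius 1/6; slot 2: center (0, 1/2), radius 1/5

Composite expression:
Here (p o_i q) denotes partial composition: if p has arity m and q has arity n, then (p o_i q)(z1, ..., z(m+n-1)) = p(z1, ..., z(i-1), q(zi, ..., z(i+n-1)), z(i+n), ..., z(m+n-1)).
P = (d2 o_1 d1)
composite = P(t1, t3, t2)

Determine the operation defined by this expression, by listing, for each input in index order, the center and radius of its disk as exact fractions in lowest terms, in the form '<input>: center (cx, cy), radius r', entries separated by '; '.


t1: center (7/12, -1/2), radius 1/36; t2: center (0, 1/2), radius 1/5; t3: center (1/2, -7/12), radius 1/30

Follow each t-input down from d2: c' goes to c + r*c', radius to r*r'.
t1: after 2 affine steps, its disk has center (7/12, -1/2), radius 1/36
t3: after 2 affine steps, its disk has center (1/2, -7/12), radius 1/30
t2: after 1 affine step, its disk has center (0, 1/2), radius 1/5


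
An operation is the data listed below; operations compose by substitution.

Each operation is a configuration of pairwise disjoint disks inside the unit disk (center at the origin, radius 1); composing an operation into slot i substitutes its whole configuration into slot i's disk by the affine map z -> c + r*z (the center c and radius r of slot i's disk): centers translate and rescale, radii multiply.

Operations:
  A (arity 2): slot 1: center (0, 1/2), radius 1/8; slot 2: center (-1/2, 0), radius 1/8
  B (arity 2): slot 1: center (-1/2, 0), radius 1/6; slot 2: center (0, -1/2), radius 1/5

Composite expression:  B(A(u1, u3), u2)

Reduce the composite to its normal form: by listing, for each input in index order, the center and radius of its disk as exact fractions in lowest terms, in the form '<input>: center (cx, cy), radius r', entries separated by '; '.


Each u-disk chains the slot maps above it in B; radii multiply.
input u1: applying the 2 nested substitutions gives center (-1/2, 1/12), radius 1/48
input u3: applying the 2 nested substitutions gives center (-7/12, 0), radius 1/48
input u2: applying the 1 nested substitution gives center (0, -1/2), radius 1/5

u1: center (-1/2, 1/12), radius 1/48; u2: center (0, -1/2), radius 1/5; u3: center (-7/12, 0), radius 1/48


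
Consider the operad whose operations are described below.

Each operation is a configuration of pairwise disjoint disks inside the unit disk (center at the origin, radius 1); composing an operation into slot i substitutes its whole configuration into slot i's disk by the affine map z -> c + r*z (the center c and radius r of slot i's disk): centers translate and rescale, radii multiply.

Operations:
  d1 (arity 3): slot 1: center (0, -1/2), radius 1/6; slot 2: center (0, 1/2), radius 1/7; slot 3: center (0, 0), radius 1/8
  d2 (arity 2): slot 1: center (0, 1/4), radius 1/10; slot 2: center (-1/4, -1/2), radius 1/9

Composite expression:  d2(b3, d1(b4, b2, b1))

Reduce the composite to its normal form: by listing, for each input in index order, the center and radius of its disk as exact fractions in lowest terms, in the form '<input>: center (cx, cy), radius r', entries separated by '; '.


Each b-disk chains the slot maps above it in d2; radii multiply.
input b3: applying the 1 nested substitution gives center (0, 1/4), radius 1/10
input b4: applying the 2 nested substitutions gives center (-1/4, -5/9), radius 1/54
input b2: applying the 2 nested substitutions gives center (-1/4, -4/9), radius 1/63
input b1: applying the 2 nested substitutions gives center (-1/4, -1/2), radius 1/72

b1: center (-1/4, -1/2), radius 1/72; b2: center (-1/4, -4/9), radius 1/63; b3: center (0, 1/4), radius 1/10; b4: center (-1/4, -5/9), radius 1/54


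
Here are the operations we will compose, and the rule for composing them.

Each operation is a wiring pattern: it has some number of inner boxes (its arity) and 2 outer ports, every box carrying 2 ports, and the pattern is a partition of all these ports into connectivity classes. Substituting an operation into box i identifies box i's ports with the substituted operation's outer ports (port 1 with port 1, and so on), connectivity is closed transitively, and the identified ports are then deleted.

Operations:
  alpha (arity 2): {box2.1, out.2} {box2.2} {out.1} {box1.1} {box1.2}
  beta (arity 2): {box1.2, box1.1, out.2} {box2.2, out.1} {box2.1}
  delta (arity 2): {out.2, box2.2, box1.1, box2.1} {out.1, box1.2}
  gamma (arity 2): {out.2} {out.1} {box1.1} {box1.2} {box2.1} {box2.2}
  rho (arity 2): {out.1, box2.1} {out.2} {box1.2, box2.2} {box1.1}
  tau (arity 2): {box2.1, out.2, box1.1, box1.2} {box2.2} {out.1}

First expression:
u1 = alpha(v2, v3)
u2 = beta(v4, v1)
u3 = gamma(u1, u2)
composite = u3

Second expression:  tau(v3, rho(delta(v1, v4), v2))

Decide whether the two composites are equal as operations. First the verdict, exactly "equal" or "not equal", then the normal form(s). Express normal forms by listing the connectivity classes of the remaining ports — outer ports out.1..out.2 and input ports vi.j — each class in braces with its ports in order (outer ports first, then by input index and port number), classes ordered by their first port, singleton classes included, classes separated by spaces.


The first expression reduces to {out.1} {out.2} {v1.1} {v1.2} {v2.1} {v2.2} {v3.1} {v3.2} {v4.1, v4.2}
The second expression reduces to {out.1} {out.2, v2.1, v3.1, v3.2} {v1.1, v2.2, v4.1, v4.2} {v1.2}
The forms do not match — not equal.

not equal; the first gives {out.1} {out.2} {v1.1} {v1.2} {v2.1} {v2.2} {v3.1} {v3.2} {v4.1, v4.2} and the second {out.1} {out.2, v2.1, v3.1, v3.2} {v1.1, v2.2, v4.1, v4.2} {v1.2}


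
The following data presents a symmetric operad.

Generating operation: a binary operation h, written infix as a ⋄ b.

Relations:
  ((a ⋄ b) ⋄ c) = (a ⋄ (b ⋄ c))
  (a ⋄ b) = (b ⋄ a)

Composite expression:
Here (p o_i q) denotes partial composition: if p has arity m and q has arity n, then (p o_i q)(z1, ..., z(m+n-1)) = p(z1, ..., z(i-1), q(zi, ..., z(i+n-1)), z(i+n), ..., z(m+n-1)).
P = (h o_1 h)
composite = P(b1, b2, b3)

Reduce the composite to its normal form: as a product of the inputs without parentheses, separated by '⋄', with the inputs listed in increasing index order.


With h associative and commutative, the b-input set is all that matters.
(b1 ⋄ b2) reduces to b1 ⋄ b2
((b1 ⋄ b2) ⋄ b3) reduces to b1 ⋄ b2 ⋄ b3
commutativity sorts the factors: b1 ⋄ b2 ⋄ b3

b1 ⋄ b2 ⋄ b3


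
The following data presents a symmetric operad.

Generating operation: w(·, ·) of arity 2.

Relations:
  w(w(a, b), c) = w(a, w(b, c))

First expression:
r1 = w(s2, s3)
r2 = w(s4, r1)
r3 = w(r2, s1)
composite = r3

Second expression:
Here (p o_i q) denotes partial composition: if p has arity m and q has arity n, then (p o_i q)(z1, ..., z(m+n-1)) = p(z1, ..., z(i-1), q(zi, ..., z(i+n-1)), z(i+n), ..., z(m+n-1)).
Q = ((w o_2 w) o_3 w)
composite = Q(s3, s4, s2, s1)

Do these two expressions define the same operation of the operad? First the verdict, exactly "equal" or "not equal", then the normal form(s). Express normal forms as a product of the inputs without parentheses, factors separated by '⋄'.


In normal form, the first expression is s4 ⋄ s2 ⋄ s3 ⋄ s1
In normal form, the second expression is s3 ⋄ s4 ⋄ s2 ⋄ s1
They disagree, so not equal.

not equal — first s4 ⋄ s2 ⋄ s3 ⋄ s1, second s3 ⋄ s4 ⋄ s2 ⋄ s1


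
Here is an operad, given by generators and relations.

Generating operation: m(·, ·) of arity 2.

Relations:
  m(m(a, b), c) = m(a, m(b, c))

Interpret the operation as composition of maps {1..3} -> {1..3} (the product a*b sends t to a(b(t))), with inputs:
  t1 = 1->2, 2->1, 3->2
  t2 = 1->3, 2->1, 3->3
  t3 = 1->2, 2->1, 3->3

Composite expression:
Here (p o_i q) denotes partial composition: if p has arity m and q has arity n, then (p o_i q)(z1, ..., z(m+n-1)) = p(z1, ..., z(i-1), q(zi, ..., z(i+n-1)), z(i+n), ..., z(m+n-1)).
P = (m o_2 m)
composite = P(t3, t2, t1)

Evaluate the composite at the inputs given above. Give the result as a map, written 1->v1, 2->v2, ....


1->2, 2->3, 3->2


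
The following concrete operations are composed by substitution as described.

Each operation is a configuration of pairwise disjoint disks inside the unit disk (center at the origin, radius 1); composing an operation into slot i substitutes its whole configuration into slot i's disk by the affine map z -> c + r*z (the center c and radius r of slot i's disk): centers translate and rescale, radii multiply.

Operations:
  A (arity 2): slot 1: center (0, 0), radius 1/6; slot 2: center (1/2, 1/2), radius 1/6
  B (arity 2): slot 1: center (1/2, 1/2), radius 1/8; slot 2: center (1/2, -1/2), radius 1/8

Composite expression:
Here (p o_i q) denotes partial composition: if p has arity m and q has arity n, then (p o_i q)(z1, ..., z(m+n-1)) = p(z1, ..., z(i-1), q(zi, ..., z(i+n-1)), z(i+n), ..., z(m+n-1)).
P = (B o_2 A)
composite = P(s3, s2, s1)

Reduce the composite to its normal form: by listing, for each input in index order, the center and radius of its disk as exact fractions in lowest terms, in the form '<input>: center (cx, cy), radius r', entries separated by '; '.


Follow each s-input down from B: c' goes to c + r*c', radius to r*r'.
s3 passes through 1 substitution, ending at center (1/2, 1/2), radius 1/8
s2 passes through 2 substitutions, ending at center (1/2, -1/2), radius 1/48
s1 passes through 2 substitutions, ending at center (9/16, -7/16), radius 1/48

s1: center (9/16, -7/16), radius 1/48; s2: center (1/2, -1/2), radius 1/48; s3: center (1/2, 1/2), radius 1/8


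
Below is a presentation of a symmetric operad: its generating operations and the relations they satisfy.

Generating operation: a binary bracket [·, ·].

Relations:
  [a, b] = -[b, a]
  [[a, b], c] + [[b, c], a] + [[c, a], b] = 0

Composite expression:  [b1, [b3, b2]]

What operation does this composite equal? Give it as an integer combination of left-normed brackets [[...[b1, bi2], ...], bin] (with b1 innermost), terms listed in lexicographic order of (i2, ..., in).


-[[b1, b2], b3] + [[b1, b3], b2]

Antisymmetry and Jacobi reduce to b1-anchored left-normed brackets.
Composite bracket: [b1, [b3, b2]]
Under [a, b] = ab - ba we get 4 signed associative words (2^2 = 4).
Keep just the words that open with b1:
  b1b2b3 appears with sign -1, giving the term -[[b1, b2], b3]
  b1b3b2 appears with sign +1, giving the term +[[b1, b3], b2]


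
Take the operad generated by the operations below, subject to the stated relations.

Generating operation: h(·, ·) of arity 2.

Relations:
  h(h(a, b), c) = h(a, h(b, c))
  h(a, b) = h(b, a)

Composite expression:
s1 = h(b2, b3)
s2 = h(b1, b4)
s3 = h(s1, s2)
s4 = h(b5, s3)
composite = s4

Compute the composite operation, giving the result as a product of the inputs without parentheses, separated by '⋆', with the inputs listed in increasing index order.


b1 ⋆ b2 ⋆ b3 ⋆ b4 ⋆ b5


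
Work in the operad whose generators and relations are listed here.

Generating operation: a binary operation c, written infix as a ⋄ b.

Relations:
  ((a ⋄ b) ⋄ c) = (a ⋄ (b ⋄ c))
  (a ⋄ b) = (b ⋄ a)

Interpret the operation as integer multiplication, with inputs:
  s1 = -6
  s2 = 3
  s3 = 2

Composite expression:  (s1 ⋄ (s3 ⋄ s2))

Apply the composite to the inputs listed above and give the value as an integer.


-36

(s3 ⋄ s2) = 6
(s1 ⋄ (s3 ⋄ s2)) = -36


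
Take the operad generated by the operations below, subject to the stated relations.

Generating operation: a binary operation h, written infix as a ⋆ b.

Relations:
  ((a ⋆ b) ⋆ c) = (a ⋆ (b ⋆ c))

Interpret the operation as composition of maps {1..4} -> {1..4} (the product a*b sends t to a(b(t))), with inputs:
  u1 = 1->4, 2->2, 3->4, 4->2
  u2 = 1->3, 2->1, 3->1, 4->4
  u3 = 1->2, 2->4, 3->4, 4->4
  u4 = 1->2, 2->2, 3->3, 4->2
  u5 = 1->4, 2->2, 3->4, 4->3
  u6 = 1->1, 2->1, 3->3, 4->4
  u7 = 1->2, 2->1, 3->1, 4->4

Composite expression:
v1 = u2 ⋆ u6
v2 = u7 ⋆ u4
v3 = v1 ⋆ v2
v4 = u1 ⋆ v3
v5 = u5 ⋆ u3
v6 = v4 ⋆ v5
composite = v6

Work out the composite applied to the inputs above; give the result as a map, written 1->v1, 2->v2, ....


1->4, 2->4, 3->4, 4->4

(u2 ⋆ u6) = 1->3, 2->3, 3->1, 4->4
(u7 ⋆ u4) = 1->1, 2->1, 3->1, 4->1
((u2 ⋆ u6) ⋆ (u7 ⋆ u4)) = 1->3, 2->3, 3->3, 4->3
(u1 ⋆ ((u2 ⋆ u6) ⋆ (u7 ⋆ u4))) = 1->4, 2->4, 3->4, 4->4
(u5 ⋆ u3) = 1->2, 2->3, 3->3, 4->3
((u1 ⋆ ((u2 ⋆ u6) ⋆ (u7 ⋆ u4))) ⋆ (u5 ⋆ u3)) = 1->4, 2->4, 3->4, 4->4


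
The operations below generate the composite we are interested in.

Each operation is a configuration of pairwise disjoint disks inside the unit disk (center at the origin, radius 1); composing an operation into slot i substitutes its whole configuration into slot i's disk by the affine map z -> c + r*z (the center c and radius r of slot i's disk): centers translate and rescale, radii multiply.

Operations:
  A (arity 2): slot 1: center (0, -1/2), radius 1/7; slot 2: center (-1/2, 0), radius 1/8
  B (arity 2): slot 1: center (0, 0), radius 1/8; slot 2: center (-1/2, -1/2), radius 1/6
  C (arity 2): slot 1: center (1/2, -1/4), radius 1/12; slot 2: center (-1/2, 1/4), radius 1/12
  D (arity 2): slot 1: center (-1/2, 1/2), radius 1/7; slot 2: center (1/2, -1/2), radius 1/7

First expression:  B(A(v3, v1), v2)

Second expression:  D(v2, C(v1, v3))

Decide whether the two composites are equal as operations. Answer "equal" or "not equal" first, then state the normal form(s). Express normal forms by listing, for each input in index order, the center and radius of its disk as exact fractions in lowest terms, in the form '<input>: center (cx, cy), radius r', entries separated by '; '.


not equal; first: v1: center (-1/16, 0), radius 1/64; v2: center (-1/2, -1/2), radius 1/6; v3: center (0, -1/16), radius 1/56; second: v1: center (4/7, -15/28), radius 1/84; v2: center (-1/2, 1/2), radius 1/7; v3: center (3/7, -13/28), radius 1/84

The first expression reduces to v1: center (-1/16, 0), radius 1/64; v2: center (-1/2, -1/2), radius 1/6; v3: center (0, -1/16), radius 1/56
The second expression reduces to v1: center (4/7, -15/28), radius 1/84; v2: center (-1/2, 1/2), radius 1/7; v3: center (3/7, -13/28), radius 1/84
The normal forms differ: not equal.


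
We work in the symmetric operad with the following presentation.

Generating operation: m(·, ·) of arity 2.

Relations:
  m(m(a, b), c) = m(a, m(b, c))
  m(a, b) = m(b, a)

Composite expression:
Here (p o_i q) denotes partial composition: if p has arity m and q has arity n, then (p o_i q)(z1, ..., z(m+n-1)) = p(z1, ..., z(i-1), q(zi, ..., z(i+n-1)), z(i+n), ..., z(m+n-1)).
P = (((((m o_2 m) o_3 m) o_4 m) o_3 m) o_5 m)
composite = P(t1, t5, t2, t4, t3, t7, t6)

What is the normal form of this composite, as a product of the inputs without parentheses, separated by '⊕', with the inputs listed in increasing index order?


t1 ⊕ t2 ⊕ t3 ⊕ t4 ⊕ t5 ⊕ t6 ⊕ t7

Key point: m commutes, so take the t-inputs in any fixed order.
m(t2, t4) unparenthesizes to t2 ⊕ t4
m(t3, t7) unparenthesizes to t3 ⊕ t7
m(m(t3, t7), t6) unparenthesizes to t3 ⊕ t7 ⊕ t6
m(m(t2, t4), m(m(t3, t7), t6)) unparenthesizes to t2 ⊕ t4 ⊕ t3 ⊕ t7 ⊕ t6
m(t5, m(m(t2, t4), m(m(t3, t7), t6))) unparenthesizes to t5 ⊕ t2 ⊕ t4 ⊕ t3 ⊕ t7 ⊕ t6
m(t1, m(t5, m(m(t2, t4), m(m(t3, t7), t6)))) unparenthesizes to t1 ⊕ t5 ⊕ t2 ⊕ t4 ⊕ t3 ⊕ t7 ⊕ t6
reordering the factors by index: t1 ⊕ t2 ⊕ t3 ⊕ t4 ⊕ t5 ⊕ t6 ⊕ t7


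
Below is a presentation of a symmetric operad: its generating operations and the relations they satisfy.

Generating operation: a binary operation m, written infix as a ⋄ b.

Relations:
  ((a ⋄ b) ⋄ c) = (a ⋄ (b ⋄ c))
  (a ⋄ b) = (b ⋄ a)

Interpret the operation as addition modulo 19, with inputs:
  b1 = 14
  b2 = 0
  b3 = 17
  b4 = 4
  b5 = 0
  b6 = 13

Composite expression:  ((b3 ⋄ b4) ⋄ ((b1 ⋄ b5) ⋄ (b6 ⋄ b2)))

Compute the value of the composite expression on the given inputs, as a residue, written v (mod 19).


10 (mod 19)

(b3 ⋄ b4) = 2
(b1 ⋄ b5) = 14
(b6 ⋄ b2) = 13
((b1 ⋄ b5) ⋄ (b6 ⋄ b2)) = 8
((b3 ⋄ b4) ⋄ ((b1 ⋄ b5) ⋄ (b6 ⋄ b2))) = 10


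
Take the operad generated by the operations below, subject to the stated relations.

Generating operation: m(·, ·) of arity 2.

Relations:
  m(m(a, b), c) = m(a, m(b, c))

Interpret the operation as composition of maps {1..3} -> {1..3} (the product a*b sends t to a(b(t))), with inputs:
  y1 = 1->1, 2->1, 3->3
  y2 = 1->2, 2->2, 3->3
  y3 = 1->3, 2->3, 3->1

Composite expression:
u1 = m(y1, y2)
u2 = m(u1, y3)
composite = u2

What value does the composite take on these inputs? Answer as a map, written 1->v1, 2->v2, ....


1->3, 2->3, 3->1

m(y1, y2) = 1->1, 2->1, 3->3
m(m(y1, y2), y3) = 1->3, 2->3, 3->1


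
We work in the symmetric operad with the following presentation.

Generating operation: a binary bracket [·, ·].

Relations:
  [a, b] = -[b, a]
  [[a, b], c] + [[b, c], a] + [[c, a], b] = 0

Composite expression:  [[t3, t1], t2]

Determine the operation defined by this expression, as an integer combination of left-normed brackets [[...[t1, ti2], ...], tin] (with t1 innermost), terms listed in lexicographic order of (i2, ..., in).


-[[t1, t3], t2]


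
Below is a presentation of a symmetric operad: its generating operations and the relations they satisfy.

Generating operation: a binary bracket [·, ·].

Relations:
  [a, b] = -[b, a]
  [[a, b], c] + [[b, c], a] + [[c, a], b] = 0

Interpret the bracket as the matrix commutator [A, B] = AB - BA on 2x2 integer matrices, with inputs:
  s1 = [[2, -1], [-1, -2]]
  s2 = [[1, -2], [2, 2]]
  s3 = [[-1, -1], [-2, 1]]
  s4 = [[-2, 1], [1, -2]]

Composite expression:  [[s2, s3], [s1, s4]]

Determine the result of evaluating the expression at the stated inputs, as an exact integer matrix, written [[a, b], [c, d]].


[[36, 48], [48, -36]]


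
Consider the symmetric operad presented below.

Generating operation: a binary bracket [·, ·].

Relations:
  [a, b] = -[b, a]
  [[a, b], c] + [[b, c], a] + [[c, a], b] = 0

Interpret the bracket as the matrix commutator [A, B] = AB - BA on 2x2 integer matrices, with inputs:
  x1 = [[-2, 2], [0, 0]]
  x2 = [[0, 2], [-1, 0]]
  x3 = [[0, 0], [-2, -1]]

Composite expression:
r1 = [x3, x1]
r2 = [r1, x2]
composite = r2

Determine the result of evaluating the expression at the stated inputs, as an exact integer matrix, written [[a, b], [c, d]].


[[-10, 16], [8, 10]]

[x3, x1] = [[4, 2], [4, -4]]
[[x3, x1], x2] = [[-10, 16], [8, 10]]


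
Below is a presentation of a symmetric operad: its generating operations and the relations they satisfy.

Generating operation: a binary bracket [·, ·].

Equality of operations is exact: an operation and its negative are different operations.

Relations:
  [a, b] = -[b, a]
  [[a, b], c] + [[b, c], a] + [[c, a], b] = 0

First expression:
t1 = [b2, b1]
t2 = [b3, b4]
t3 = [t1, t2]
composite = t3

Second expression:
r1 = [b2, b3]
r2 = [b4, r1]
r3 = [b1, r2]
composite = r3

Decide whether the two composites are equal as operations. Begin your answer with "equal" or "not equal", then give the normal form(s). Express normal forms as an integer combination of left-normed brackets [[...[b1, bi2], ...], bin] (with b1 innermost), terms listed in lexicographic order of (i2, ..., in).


not equal: they reduce to -[[[b1, b2], b3], b4] + [[[b1, b2], b4], b3] and -[[[b1, b2], b3], b4] + [[[b1, b3], b2], b4] + [[[b1, b4], b2], b3] - [[[b1, b4], b3], b2]

The first expression, normalized: -[[[b1, b2], b3], b4] + [[[b1, b2], b4], b3]
The second expression, normalized: -[[[b1, b2], b3], b4] + [[[b1, b3], b2], b4] + [[[b1, b4], b2], b3] - [[[b1, b4], b3], b2]
Different reductions; not equal.


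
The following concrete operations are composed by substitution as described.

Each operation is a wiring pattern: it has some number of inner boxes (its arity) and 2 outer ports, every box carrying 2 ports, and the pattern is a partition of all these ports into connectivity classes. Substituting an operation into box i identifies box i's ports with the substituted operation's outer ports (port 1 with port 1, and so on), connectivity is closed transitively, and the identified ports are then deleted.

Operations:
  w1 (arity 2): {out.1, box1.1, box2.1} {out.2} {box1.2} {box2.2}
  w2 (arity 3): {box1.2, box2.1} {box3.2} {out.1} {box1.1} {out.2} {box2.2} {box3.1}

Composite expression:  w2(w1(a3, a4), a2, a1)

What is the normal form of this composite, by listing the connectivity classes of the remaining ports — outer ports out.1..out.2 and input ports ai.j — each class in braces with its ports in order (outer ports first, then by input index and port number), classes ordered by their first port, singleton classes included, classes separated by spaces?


{out.1} {out.2} {a1.1} {a1.2} {a2.1} {a2.2} {a3.1, a4.1} {a3.2} {a4.2}


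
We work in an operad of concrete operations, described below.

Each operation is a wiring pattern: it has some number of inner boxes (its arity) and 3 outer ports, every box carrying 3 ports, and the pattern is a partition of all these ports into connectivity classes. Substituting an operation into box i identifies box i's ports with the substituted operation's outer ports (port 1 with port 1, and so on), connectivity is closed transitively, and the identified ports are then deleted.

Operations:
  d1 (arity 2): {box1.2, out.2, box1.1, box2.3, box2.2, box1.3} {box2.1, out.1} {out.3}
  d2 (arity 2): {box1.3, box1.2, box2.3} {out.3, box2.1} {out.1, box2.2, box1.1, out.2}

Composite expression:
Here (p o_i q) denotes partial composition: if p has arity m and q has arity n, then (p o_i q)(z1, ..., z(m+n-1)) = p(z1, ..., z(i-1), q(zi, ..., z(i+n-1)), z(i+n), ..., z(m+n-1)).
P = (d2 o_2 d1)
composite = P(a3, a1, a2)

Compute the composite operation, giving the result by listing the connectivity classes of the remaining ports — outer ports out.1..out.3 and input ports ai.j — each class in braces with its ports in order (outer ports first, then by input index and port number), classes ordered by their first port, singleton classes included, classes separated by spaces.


Substituting into d2 glues patterns; closure does the rest.
d1 over (a1, a2) gives {out.1, a2.1} {out.2, a1.1, a1.2, a1.3, a2.2, a2.3} {out.3}, out.j being that stage's outer ports
d2 over (a3, a1, a2) gives {out.1, out.2, a1.1, a1.2, a1.3, a2.2, a2.3, a3.1} {out.3, a2.1} {a3.2, a3.3}, out.j being that stage's outer ports

{out.1, out.2, a1.1, a1.2, a1.3, a2.2, a2.3, a3.1} {out.3, a2.1} {a3.2, a3.3}


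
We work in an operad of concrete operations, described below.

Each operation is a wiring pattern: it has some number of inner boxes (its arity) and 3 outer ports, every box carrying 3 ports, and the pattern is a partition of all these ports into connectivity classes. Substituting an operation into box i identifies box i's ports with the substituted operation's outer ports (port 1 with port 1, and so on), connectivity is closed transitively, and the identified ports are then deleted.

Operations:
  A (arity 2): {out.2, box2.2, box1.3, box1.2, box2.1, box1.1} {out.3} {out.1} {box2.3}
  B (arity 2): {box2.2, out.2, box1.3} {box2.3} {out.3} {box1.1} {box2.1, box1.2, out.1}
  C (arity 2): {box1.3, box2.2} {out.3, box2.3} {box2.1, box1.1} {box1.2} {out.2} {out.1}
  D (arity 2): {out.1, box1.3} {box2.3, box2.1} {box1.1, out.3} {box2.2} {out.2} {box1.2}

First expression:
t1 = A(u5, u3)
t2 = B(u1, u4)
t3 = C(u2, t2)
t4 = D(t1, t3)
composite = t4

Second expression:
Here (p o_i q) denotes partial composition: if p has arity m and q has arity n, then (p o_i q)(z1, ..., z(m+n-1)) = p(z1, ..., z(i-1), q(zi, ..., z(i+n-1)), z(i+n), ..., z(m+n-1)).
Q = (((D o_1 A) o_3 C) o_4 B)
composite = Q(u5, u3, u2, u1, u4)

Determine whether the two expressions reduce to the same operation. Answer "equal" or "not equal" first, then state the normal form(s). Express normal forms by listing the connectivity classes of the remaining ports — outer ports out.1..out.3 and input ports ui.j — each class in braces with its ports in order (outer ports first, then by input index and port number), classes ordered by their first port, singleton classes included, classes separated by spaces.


equal; both compose to {out.1} {out.2} {out.3} {u1.1} {u1.2, u2.1, u4.1} {u1.3, u2.3, u4.2} {u2.2} {u3.1, u3.2, u5.1, u5.2, u5.3} {u3.3} {u4.3}

In normal form, the first expression is {out.1} {out.2} {out.3} {u1.1} {u1.2, u2.1, u4.1} {u1.3, u2.3, u4.2} {u2.2} {u3.1, u3.2, u5.1, u5.2, u5.3} {u3.3} {u4.3}
In normal form, the second expression is {out.1} {out.2} {out.3} {u1.1} {u1.2, u2.1, u4.1} {u1.3, u2.3, u4.2} {u2.2} {u3.1, u3.2, u5.1, u5.2, u5.3} {u3.3} {u4.3}
Same normal form: equal.


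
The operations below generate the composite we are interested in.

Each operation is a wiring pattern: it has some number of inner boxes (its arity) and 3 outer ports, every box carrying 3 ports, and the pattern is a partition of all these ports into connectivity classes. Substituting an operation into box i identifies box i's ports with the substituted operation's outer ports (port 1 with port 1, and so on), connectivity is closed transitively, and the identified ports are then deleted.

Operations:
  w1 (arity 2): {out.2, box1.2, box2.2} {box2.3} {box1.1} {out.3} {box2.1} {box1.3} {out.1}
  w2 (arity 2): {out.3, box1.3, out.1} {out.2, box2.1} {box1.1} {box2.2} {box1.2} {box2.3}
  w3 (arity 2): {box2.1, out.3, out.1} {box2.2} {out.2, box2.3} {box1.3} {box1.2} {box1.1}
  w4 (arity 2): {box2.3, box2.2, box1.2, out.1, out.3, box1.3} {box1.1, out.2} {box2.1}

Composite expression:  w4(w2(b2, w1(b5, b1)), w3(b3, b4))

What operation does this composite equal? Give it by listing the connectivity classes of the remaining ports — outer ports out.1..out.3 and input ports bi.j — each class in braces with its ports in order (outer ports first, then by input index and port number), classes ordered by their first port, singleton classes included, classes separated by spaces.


{out.1, out.2, out.3, b2.3, b4.1, b4.3} {b1.1} {b1.2, b5.2} {b1.3} {b2.1} {b2.2} {b3.1} {b3.2} {b3.3} {b4.2} {b5.1} {b5.3}

Connectivity passes through glued w4-boundaries; trace each wire chain.
through w1, on inputs (b5, b1): {out.1} {out.2, b1.2, b5.2} {out.3} {b1.1} {b1.3} {b5.1} {b5.3} (out.j = stage outer ports)
through w2, on inputs (b2, b5, b1): {out.1, out.3, b2.3} {out.2} {b1.1} {b1.2, b5.2} {b1.3} {b2.1} {b2.2} {b5.1} {b5.3} (out.j = stage outer ports)
through w3, on inputs (b3, b4): {out.1, out.3, b4.1} {out.2, b4.3} {b3.1} {b3.2} {b3.3} {b4.2} (out.j = stage outer ports)
through w4, on inputs (b2, b5, b1, b3, b4): {out.1, out.2, out.3, b2.3, b4.1, b4.3} {b1.1} {b1.2, b5.2} {b1.3} {b2.1} {b2.2} {b3.1} {b3.2} {b3.3} {b4.2} {b5.1} {b5.3} (out.j = stage outer ports)


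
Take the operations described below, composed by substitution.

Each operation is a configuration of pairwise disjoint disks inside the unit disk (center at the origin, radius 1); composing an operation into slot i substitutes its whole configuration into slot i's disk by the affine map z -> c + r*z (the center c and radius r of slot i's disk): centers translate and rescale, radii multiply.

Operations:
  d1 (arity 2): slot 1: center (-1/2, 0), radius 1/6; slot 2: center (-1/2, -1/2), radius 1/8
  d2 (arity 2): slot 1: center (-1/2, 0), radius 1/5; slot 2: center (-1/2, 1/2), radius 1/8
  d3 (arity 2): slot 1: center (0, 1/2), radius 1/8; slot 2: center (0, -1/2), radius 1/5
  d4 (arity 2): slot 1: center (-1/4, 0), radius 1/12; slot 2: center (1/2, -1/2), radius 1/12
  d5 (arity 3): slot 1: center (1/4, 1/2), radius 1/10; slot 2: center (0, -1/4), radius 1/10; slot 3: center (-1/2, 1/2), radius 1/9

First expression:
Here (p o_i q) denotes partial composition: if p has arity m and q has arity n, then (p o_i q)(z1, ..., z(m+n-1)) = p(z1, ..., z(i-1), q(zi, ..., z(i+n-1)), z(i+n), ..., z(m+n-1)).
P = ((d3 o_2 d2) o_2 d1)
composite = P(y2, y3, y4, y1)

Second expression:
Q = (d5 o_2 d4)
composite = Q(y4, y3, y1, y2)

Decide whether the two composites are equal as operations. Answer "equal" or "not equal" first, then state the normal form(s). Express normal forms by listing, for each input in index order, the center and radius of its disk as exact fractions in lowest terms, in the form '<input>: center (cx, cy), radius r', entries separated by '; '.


not equal: they reduce to y1: center (-1/10, -2/5), radius 1/40; y2: center (0, 1/2), radius 1/8; y3: center (-3/25, -1/2), radius 1/150; y4: center (-3/25, -13/25), radius 1/200 and y1: center (1/20, -3/10), radius 1/120; y2: center (-1/2, 1/2), radius 1/9; y3: center (-1/40, -1/4), radius 1/120; y4: center (1/4, 1/2), radius 1/10

Normal form of the first expression: y1: center (-1/10, -2/5), radius 1/40; y2: center (0, 1/2), radius 1/8; y3: center (-3/25, -1/2), radius 1/150; y4: center (-3/25, -13/25), radius 1/200
Normal form of the second expression: y1: center (1/20, -3/10), radius 1/120; y2: center (-1/2, 1/2), radius 1/9; y3: center (-1/40, -1/4), radius 1/120; y4: center (1/4, 1/2), radius 1/10
The normal forms differ: not equal.


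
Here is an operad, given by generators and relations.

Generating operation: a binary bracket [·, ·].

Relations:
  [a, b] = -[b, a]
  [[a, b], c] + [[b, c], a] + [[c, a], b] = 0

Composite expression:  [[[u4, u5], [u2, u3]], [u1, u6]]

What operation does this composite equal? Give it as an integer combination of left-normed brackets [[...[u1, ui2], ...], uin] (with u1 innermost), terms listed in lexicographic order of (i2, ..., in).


[[[[[u1, u6], u2], u3], u4], u5] - [[[[[u1, u6], u2], u3], u5], u4] - [[[[[u1, u6], u3], u2], u4], u5] + [[[[[u1, u6], u3], u2], u5], u4] - [[[[[u1, u6], u4], u5], u2], u3] + [[[[[u1, u6], u4], u5], u3], u2] + [[[[[u1, u6], u5], u4], u2], u3] - [[[[[u1, u6], u5], u4], u3], u2]


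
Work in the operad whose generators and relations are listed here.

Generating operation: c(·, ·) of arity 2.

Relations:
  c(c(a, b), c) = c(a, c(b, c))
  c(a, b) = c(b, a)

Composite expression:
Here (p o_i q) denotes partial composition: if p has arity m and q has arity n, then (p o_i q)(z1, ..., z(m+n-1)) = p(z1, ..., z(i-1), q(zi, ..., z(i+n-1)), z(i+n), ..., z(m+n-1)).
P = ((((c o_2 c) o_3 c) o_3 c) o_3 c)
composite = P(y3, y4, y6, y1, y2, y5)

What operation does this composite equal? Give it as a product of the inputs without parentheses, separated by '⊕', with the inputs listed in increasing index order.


Both nesting and order wash out for c; what remains is which y's occur.
c(y6, y1) unparenthesizes to y6 ⊕ y1
c(c(y6, y1), y2) unparenthesizes to y6 ⊕ y1 ⊕ y2
c(c(c(y6, y1), y2), y5) unparenthesizes to y6 ⊕ y1 ⊕ y2 ⊕ y5
c(y4, c(c(c(y6, y1), y2), y5)) unparenthesizes to y4 ⊕ y6 ⊕ y1 ⊕ y2 ⊕ y5
c(y3, c(y4, c(c(c(y6, y1), y2), y5))) unparenthesizes to y3 ⊕ y4 ⊕ y6 ⊕ y1 ⊕ y2 ⊕ y5
sorting the factors by input index: y1 ⊕ y2 ⊕ y3 ⊕ y4 ⊕ y5 ⊕ y6

y1 ⊕ y2 ⊕ y3 ⊕ y4 ⊕ y5 ⊕ y6


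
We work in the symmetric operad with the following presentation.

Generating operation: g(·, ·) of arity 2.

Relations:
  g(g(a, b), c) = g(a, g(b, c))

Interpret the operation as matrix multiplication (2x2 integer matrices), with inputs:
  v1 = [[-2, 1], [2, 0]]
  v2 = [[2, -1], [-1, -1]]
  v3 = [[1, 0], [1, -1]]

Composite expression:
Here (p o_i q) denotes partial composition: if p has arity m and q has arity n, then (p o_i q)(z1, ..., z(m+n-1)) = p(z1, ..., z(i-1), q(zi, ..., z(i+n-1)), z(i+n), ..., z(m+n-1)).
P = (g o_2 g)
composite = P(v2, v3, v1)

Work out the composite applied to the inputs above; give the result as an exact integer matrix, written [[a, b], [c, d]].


[[0, 1], [6, -2]]

g(v3, v1) = [[-2, 1], [-4, 1]]
g(v2, g(v3, v1)) = [[0, 1], [6, -2]]


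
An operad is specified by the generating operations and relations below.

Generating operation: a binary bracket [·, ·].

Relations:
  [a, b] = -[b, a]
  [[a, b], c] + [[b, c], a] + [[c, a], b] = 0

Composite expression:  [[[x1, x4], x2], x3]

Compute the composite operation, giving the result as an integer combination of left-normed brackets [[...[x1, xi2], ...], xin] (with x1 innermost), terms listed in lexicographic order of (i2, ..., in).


[[[x1, x4], x2], x3]


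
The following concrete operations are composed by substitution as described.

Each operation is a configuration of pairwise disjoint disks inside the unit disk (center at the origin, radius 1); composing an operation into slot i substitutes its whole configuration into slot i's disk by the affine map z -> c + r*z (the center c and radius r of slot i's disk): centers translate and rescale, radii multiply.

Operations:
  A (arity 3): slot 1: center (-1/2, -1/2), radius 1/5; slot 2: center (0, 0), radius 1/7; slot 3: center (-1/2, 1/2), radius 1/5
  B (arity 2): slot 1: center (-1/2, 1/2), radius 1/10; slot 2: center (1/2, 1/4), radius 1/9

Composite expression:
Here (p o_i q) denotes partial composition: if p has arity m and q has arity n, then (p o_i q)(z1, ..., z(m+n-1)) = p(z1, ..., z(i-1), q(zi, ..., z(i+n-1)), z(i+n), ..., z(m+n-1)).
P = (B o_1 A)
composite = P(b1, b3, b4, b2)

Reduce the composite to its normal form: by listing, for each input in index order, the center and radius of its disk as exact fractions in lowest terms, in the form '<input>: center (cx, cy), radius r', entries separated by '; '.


b1: center (-11/20, 9/20), radius 1/50; b2: center (1/2, 1/4), radius 1/9; b3: center (-1/2, 1/2), radius 1/70; b4: center (-11/20, 11/20), radius 1/50
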